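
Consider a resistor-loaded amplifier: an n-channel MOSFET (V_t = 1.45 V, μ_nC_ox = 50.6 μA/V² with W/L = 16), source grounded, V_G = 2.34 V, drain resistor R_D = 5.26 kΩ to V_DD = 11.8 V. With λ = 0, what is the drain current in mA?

V_GS = V_G = 2.34 V, so V_ov = 2.34 − 1.45 = 0.89 V.
k_n = μ_nC_ox · (W/L) = 0.8096 mA/V².
Assume saturation: I_D = ½ k_n V_ov² = 0.5 × 0.8096 × 0.89² = 0.321 mA, giving V_DS = V_DD − I_D R_D = 11.8 − 0.321 × 5.26 = 10.1 V.
V_DS = 10.1 V ≥ V_ov = 0.89 V, confirming saturation.

I_D = 0.321 mA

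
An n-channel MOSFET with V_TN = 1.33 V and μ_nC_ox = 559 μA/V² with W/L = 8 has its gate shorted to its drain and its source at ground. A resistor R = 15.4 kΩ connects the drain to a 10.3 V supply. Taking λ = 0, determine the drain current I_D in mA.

I_D = 0.550 mA

With gate tied to drain, V_GS = V_DS ≥ V_GS − V_TN, so the device is in saturation.
k_n = μ_nC_ox · (W/L) = 4.472 mA/V².
KCL at the drain: ½ k_n (V_GS − V_TN)² = (V_DD − V_GS)/R.
Let x = V_GS − 1.33. Then 34.4 x² + x − 8.97 = 0, giving x = 0.496 V (positive root), so V_GS = 1.83 V.
I_D = (V_DD − V_GS)/R = (10.3 − 1.83) / 15.4 = 0.55 mA.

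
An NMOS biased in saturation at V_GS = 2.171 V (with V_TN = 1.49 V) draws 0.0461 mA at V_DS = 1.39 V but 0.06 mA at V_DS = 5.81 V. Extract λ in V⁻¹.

λ = 0.0754 V⁻¹

With V_GS fixed, I_D ∝ (1 + λ V_DS) in saturation, so I_D2/I_D1 = (1 + λ V_DS2)/(1 + λ V_DS1).
0.06/0.0461 = 1.302 = (1 + 5.81 λ)/(1 + 1.39 λ).
Solving: λ (I_D1 V_DS2 − I_D2 V_DS1) = I_D2 − I_D1, so λ = (0.06 − 0.0461) / (0.0461 × 5.81 − 0.06 × 1.39) = 0.0139 / 0.184 = 0.0754 V⁻¹.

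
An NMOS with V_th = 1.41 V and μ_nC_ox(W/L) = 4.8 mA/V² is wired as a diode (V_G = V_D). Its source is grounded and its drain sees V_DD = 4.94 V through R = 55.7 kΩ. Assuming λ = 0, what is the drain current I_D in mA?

I_D = 0.0605 mA

With gate tied to drain, V_GS = V_DS ≥ V_GS − V_th, so the device is in saturation.
KCL at the drain: ½ k_n (V_GS − V_th)² = (V_DD − V_GS)/R.
Let x = V_GS − 1.41. Then 134 x² + x − 3.53 = 0, giving x = 0.159 V (positive root), so V_GS = 1.57 V.
I_D = (V_DD − V_GS)/R = (4.94 − 1.57) / 55.7 = 0.0605 mA.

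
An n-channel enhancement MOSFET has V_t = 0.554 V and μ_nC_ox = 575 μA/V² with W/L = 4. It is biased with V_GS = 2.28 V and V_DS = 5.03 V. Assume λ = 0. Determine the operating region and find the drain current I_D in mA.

k_n = μ_nC_ox · (W/L) = 2.3 mA/V².
V_ov = V_GS − V_t = 2.28 − 0.554 = 1.73 V.
Since V_DS = 5.03 V ≥ V_ov = 1.73 V, the device is in saturation.
I_D = ½ k_n V_ov² = 0.5 × 2.3 × 1.73² = 3.43 mA.

Saturation; I_D = 3.43 mA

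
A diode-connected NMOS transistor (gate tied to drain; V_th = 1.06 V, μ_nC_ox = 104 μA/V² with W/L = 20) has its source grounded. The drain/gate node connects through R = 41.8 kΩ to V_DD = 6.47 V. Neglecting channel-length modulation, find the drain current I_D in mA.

I_D = 0.121 mA

With gate tied to drain, V_GS = V_DS ≥ V_GS − V_th, so the device is in saturation.
k_n = μ_nC_ox · (W/L) = 2.08 mA/V².
KCL at the drain: ½ k_n (V_GS − V_th)² = (V_DD − V_GS)/R.
Let x = V_GS − 1.06. Then 43.5 x² + x − 5.41 = 0, giving x = 0.341 V (positive root), so V_GS = 1.4 V.
I_D = (V_DD − V_GS)/R = (6.47 − 1.4) / 41.8 = 0.121 mA.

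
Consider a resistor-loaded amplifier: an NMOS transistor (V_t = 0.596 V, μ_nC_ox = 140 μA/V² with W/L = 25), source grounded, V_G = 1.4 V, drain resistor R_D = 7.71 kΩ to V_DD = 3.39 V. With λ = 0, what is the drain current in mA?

V_GS = V_G = 1.4 V, so V_ov = 1.4 − 0.596 = 0.804 V.
k_n = μ_nC_ox · (W/L) = 3.5 mA/V².
Assume saturation: I_D = ½ k_n V_ov² = 0.5 × 3.5 × 0.804² = 1.13 mA, giving V_DS = V_DD − I_D R_D = 3.39 − 1.13 × 7.71 = -5.33 V.
But -5.33 V < V_ov = 0.804 V, so the device is actually in triode.
In triode I_D = k_n[V_ov V_DS − ½ V_DS²] and I_D = (V_DD − V_DS)/R_D. Equating: 13.5 V_DS² − 22.7 V_DS + 3.39 = 0, giving V_DS = 0.166 V (the root below V_ov).
I_D = (3.39 − 0.166) / 7.71 = 0.418 mA.

I_D = 0.418 mA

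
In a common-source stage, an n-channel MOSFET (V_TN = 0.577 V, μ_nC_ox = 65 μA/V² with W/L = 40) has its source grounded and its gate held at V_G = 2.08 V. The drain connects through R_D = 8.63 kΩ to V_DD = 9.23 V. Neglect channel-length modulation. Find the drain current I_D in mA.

I_D = 1.04 mA

V_GS = V_G = 2.08 V, so V_ov = 2.08 − 0.577 = 1.5 V.
k_n = μ_nC_ox · (W/L) = 2.6 mA/V².
Assume saturation: I_D = ½ k_n V_ov² = 0.5 × 2.6 × 1.5² = 2.94 mA, giving V_DS = V_DD − I_D R_D = 9.23 − 2.94 × 8.63 = -16.1 V.
But -16.1 V < V_ov = 1.5 V, so the device is actually in triode.
In triode I_D = k_n[V_ov V_DS − ½ V_DS²] and I_D = (V_DD − V_DS)/R_D. Equating: 11.2 V_DS² − 34.72 V_DS + 9.23 = 0, giving V_DS = 0.294 V (the root below V_ov).
I_D = (9.23 − 0.294) / 8.63 = 1.04 mA.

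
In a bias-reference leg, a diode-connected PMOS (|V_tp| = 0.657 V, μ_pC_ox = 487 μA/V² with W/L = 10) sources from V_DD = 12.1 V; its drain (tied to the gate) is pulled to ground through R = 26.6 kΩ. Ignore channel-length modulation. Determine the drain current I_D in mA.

I_D = 0.415 mA

With gate tied to drain, V_SG = V_SD ≥ V_SG − |V_tp|, so the device is in saturation.
k_p = μ_pC_ox · (W/L) = 4.87 mA/V².
KCL at the drain: ½ k_p (V_SG − |V_tp|)² = (V_DD − V_SG)/R.
Let x = V_SG − 0.657. Then 64.8 x² + x − 11.44 = 0, giving x = 0.413 V (positive root), so V_SG = 1.07 V.
I_D = (V_DD − V_SG)/R = (12.1 − 1.07) / 26.6 = 0.415 mA.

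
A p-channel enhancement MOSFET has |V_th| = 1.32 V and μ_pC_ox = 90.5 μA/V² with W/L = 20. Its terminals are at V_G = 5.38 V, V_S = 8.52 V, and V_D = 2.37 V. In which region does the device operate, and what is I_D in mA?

V_SG = V_S − V_G = 8.52 − 5.38 = 3.14 V; V_SD = V_S − V_D = 8.52 − 2.37 = 6.15 V.
k_p = μ_pC_ox · (W/L) = 1.81 mA/V².
V_ov = V_SG − |V_th| = 3.14 − 1.32 = 1.82 V.
Since V_SD = 6.15 V ≥ V_ov = 1.82 V, the device is in saturation.
I_D = ½ k_p V_ov² = 0.5 × 1.81 × 1.82² = 3 mA.

Saturation; I_D = 3.00 mA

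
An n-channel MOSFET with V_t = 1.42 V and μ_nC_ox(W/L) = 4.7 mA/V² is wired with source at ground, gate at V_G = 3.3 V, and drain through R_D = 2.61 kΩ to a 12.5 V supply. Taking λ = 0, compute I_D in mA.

I_D = 4.55 mA

V_GS = V_G = 3.3 V, so V_ov = 3.3 − 1.42 = 1.88 V.
Assume saturation: I_D = ½ k_n V_ov² = 0.5 × 4.7 × 1.88² = 8.31 mA, giving V_DS = V_DD − I_D R_D = 12.5 − 8.31 × 2.61 = -9.18 V.
But -9.18 V < V_ov = 1.88 V, so the device is actually in triode.
In triode I_D = k_n[V_ov V_DS − ½ V_DS²] and I_D = (V_DD − V_DS)/R_D. Equating: 6.13 V_DS² − 24.06 V_DS + 12.5 = 0, giving V_DS = 0.616 V (the root below V_ov).
I_D = (12.5 − 0.616) / 2.61 = 4.55 mA.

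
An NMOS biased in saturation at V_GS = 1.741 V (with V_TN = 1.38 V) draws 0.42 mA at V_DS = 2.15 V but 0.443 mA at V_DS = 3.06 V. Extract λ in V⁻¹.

With V_GS fixed, I_D ∝ (1 + λ V_DS) in saturation, so I_D2/I_D1 = (1 + λ V_DS2)/(1 + λ V_DS1).
0.443/0.42 = 1.055 = (1 + 3.06 λ)/(1 + 2.15 λ).
Solving: λ (I_D1 V_DS2 − I_D2 V_DS1) = I_D2 − I_D1, so λ = (0.443 − 0.42) / (0.42 × 3.06 − 0.443 × 2.15) = 0.023 / 0.333 = 0.0691 V⁻¹.

λ = 0.0691 V⁻¹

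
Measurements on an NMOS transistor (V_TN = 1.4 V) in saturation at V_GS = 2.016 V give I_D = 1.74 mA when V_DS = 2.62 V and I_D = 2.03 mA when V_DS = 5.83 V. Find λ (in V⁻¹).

With V_GS fixed, I_D ∝ (1 + λ V_DS) in saturation, so I_D2/I_D1 = (1 + λ V_DS2)/(1 + λ V_DS1).
2.03/1.74 = 1.167 = (1 + 5.83 λ)/(1 + 2.62 λ).
Solving: λ (I_D1 V_DS2 − I_D2 V_DS1) = I_D2 − I_D1, so λ = (2.03 − 1.74) / (1.74 × 5.83 − 2.03 × 2.62) = 0.29 / 4.83 = 0.0601 V⁻¹.

λ = 0.0601 V⁻¹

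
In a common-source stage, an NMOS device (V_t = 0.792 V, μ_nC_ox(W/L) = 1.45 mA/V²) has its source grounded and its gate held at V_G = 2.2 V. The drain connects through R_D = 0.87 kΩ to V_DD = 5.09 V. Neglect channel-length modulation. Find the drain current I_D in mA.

V_GS = V_G = 2.2 V, so V_ov = 2.2 − 0.792 = 1.41 V.
Assume saturation: I_D = ½ k_n V_ov² = 0.5 × 1.45 × 1.41² = 1.44 mA, giving V_DS = V_DD − I_D R_D = 5.09 − 1.44 × 0.87 = 3.84 V.
V_DS = 3.84 V ≥ V_ov = 1.41 V, confirming saturation.

I_D = 1.44 mA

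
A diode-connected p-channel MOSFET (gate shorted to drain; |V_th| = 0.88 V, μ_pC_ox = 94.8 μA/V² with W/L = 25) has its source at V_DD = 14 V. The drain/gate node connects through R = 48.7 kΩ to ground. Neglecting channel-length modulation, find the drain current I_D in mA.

With gate tied to drain, V_SG = V_SD ≥ V_SG − |V_th|, so the device is in saturation.
k_p = μ_pC_ox · (W/L) = 2.37 mA/V².
KCL at the drain: ½ k_p (V_SG − |V_th|)² = (V_DD − V_SG)/R.
Let x = V_SG − 0.88. Then 57.7 x² + x − 13.12 = 0, giving x = 0.468 V (positive root), so V_SG = 1.35 V.
I_D = (V_DD − V_SG)/R = (14 − 1.35) / 48.7 = 0.26 mA.

I_D = 0.260 mA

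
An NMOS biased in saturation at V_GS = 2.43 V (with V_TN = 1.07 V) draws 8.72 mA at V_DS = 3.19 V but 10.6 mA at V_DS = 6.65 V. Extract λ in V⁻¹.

With V_GS fixed, I_D ∝ (1 + λ V_DS) in saturation, so I_D2/I_D1 = (1 + λ V_DS2)/(1 + λ V_DS1).
10.6/8.72 = 1.216 = (1 + 6.65 λ)/(1 + 3.19 λ).
Solving: λ (I_D1 V_DS2 − I_D2 V_DS1) = I_D2 − I_D1, so λ = (10.6 − 8.72) / (8.72 × 6.65 − 10.6 × 3.19) = 1.88 / 24.2 = 0.0778 V⁻¹.

λ = 0.0778 V⁻¹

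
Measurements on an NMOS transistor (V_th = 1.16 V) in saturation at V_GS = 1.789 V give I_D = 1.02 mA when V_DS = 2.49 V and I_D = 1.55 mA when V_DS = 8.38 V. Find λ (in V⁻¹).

λ = 0.113 V⁻¹

With V_GS fixed, I_D ∝ (1 + λ V_DS) in saturation, so I_D2/I_D1 = (1 + λ V_DS2)/(1 + λ V_DS1).
1.55/1.02 = 1.52 = (1 + 8.38 λ)/(1 + 2.49 λ).
Solving: λ (I_D1 V_DS2 − I_D2 V_DS1) = I_D2 − I_D1, so λ = (1.55 − 1.02) / (1.02 × 8.38 − 1.55 × 2.49) = 0.53 / 4.69 = 0.113 V⁻¹.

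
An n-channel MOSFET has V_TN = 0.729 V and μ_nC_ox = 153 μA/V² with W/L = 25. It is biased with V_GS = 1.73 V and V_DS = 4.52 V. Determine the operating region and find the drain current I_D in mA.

k_n = μ_nC_ox · (W/L) = 3.825 mA/V².
V_ov = V_GS − V_TN = 1.73 − 0.729 = 1 V.
Since V_DS = 4.52 V ≥ V_ov = 1 V, the device is in saturation.
I_D = ½ k_n V_ov² = 0.5 × 3.825 × 1² = 1.92 mA.

Saturation; I_D = 1.92 mA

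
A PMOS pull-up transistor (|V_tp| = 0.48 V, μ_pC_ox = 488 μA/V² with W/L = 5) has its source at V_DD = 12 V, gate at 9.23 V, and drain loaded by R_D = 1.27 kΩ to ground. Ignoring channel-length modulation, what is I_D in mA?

I_D = 6.40 mA

V_SG = V_DD − V_G = 12 − 9.23 = 2.77 V, so V_ov = 2.77 − 0.48 = 2.29 V.
k_p = μ_pC_ox · (W/L) = 2.44 mA/V².
Assume saturation: I_D = ½ k_p V_ov² = 0.5 × 2.44 × 2.29² = 6.4 mA, giving V_SD = V_DD − I_D R_D = 12 − 6.4 × 1.27 = 3.87 V.
V_SD = 3.87 V ≥ V_ov = 2.29 V, confirming saturation.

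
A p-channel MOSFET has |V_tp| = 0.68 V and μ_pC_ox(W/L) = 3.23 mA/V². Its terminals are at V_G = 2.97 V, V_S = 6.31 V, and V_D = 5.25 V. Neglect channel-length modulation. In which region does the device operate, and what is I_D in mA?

V_SG = V_S − V_G = 6.31 − 2.97 = 3.34 V; V_SD = V_S − V_D = 6.31 − 5.25 = 1.06 V.
V_ov = V_SG − |V_tp| = 3.34 − 0.68 = 2.66 V.
Since V_SD = 1.06 V < V_ov = 2.66 V, the device is in the triode region.
I_D = k_p [V_ov · V_SD − ½ V_SD²] = 3.23 × [2.66 × 1.06 − 0.5 × 1.06²] = 7.29 mA.

Triode; I_D = 7.29 mA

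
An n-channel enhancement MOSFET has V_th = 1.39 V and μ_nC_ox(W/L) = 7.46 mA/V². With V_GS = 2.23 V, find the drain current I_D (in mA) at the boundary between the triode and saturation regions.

I_D = 2.63 mA

At the boundary V_DS = V_ov = V_GS − V_th = 2.23 − 1.39 = 0.84 V.
I_D = ½ k_n V_ov² = 0.5 × 7.46 × 0.84² = 2.63 mA.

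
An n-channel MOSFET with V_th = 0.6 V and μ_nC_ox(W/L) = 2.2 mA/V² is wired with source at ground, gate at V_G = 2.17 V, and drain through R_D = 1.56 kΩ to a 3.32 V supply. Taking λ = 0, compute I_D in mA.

V_GS = V_G = 2.17 V, so V_ov = 2.17 − 0.6 = 1.57 V.
Assume saturation: I_D = ½ k_n V_ov² = 0.5 × 2.2 × 1.57² = 2.71 mA, giving V_DS = V_DD − I_D R_D = 3.32 − 2.71 × 1.56 = -0.91 V.
But -0.91 V < V_ov = 1.57 V, so the device is actually in triode.
In triode I_D = k_n[V_ov V_DS − ½ V_DS²] and I_D = (V_DD − V_DS)/R_D. Equating: 1.72 V_DS² − 6.388 V_DS + 3.32 = 0, giving V_DS = 0.624 V (the root below V_ov).
I_D = (3.32 − 0.624) / 1.56 = 1.73 mA.

I_D = 1.73 mA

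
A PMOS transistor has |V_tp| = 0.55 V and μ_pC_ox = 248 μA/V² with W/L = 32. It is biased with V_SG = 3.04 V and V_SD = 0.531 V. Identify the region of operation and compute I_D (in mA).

k_p = μ_pC_ox · (W/L) = 7.936 mA/V².
V_ov = V_SG − |V_tp| = 3.04 − 0.55 = 2.49 V.
Since V_SD = 0.531 V < V_ov = 2.49 V, the device is in the triode region.
I_D = k_p [V_ov · V_SD − ½ V_SD²] = 7.936 × [2.49 × 0.531 − 0.5 × 0.531²] = 9.37 mA.

Triode; I_D = 9.37 mA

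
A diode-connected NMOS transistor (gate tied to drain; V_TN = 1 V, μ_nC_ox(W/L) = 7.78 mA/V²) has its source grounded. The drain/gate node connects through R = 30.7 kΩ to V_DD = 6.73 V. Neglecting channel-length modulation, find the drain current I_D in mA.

With gate tied to drain, V_GS = V_DS ≥ V_GS − V_TN, so the device is in saturation.
KCL at the drain: ½ k_n (V_GS − V_TN)² = (V_DD − V_GS)/R.
Let x = V_GS − 1. Then 119 x² + x − 5.73 = 0, giving x = 0.215 V (positive root), so V_GS = 1.21 V.
I_D = (V_DD − V_GS)/R = (6.73 − 1.21) / 30.7 = 0.18 mA.

I_D = 0.180 mA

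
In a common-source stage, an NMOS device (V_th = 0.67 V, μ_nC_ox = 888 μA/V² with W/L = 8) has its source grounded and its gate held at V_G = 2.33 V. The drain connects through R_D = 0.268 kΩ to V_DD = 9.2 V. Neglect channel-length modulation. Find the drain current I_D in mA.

I_D = 9.79 mA

V_GS = V_G = 2.33 V, so V_ov = 2.33 − 0.67 = 1.66 V.
k_n = μ_nC_ox · (W/L) = 7.104 mA/V².
Assume saturation: I_D = ½ k_n V_ov² = 0.5 × 7.104 × 1.66² = 9.79 mA, giving V_DS = V_DD − I_D R_D = 9.2 − 9.79 × 0.268 = 6.58 V.
V_DS = 6.58 V ≥ V_ov = 1.66 V, confirming saturation.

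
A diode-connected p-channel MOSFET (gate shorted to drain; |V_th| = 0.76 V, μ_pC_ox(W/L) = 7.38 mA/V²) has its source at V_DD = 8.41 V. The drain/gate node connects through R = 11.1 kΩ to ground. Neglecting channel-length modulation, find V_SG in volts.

With gate tied to drain, V_SG = V_SD ≥ V_SG − |V_th|, so the device is in saturation.
KCL at the drain: ½ k_p (V_SG − |V_th|)² = (V_DD − V_SG)/R.
Let x = V_SG − 0.76. Then 41 x² + x − 7.65 = 0, giving x = 0.42 V (positive root), so V_SG = 1.18 V.
I_D = (V_DD − V_SG)/R = (8.41 − 1.18) / 11.1 = 0.651 mA.

V_SG = 1.18 V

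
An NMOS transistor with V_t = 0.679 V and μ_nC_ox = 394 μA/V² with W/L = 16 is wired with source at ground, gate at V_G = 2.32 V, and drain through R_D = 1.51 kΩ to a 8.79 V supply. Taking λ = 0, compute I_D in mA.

I_D = 5.39 mA

V_GS = V_G = 2.32 V, so V_ov = 2.32 − 0.679 = 1.64 V.
k_n = μ_nC_ox · (W/L) = 6.304 mA/V².
Assume saturation: I_D = ½ k_n V_ov² = 0.5 × 6.304 × 1.64² = 8.49 mA, giving V_DS = V_DD − I_D R_D = 8.79 − 8.49 × 1.51 = -4.03 V.
But -4.03 V < V_ov = 1.64 V, so the device is actually in triode.
In triode I_D = k_n[V_ov V_DS − ½ V_DS²] and I_D = (V_DD − V_DS)/R_D. Equating: 4.76 V_DS² − 16.62 V_DS + 8.79 = 0, giving V_DS = 0.65 V (the root below V_ov).
I_D = (8.79 − 0.65) / 1.51 = 5.39 mA.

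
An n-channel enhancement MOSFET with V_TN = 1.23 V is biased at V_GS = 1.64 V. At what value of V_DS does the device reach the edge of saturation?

V_DS,sat = 0.410 V

The boundary between triode and saturation is V_DS = V_GS − V_TN = V_ov.
V_ov = 1.64 − 1.23 = 0.41 V.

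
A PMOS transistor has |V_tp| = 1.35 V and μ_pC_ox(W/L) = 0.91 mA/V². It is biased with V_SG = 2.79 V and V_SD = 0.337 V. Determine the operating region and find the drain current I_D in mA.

Triode; I_D = 0.390 mA

V_ov = V_SG − |V_tp| = 2.79 − 1.35 = 1.44 V.
Since V_SD = 0.337 V < V_ov = 1.44 V, the device is in the triode region.
I_D = k_p [V_ov · V_SD − ½ V_SD²] = 0.91 × [1.44 × 0.337 − 0.5 × 0.337²] = 0.39 mA.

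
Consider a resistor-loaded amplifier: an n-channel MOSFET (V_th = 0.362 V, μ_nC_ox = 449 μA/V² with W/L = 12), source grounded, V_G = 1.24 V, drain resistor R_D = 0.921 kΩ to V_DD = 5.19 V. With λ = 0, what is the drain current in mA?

V_GS = V_G = 1.24 V, so V_ov = 1.24 − 0.362 = 0.878 V.
k_n = μ_nC_ox · (W/L) = 5.388 mA/V².
Assume saturation: I_D = ½ k_n V_ov² = 0.5 × 5.388 × 0.878² = 2.08 mA, giving V_DS = V_DD − I_D R_D = 5.19 − 2.08 × 0.921 = 3.28 V.
V_DS = 3.28 V ≥ V_ov = 0.878 V, confirming saturation.

I_D = 2.08 mA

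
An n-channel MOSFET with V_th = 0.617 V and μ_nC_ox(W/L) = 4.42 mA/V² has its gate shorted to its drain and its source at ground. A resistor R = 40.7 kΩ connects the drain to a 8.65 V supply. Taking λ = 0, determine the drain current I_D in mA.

With gate tied to drain, V_GS = V_DS ≥ V_GS − V_th, so the device is in saturation.
KCL at the drain: ½ k_n (V_GS − V_th)² = (V_DD − V_GS)/R.
Let x = V_GS − 0.617. Then 89.9 x² + x − 8.033 = 0, giving x = 0.293 V (positive root), so V_GS = 0.91 V.
I_D = (V_DD − V_GS)/R = (8.65 − 0.91) / 40.7 = 0.19 mA.

I_D = 0.190 mA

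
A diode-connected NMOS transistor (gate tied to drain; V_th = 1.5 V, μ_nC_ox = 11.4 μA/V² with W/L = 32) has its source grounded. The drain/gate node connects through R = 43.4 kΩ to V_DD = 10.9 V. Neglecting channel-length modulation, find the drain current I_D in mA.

I_D = 0.193 mA

With gate tied to drain, V_GS = V_DS ≥ V_GS − V_th, so the device is in saturation.
k_n = μ_nC_ox · (W/L) = 0.3648 mA/V².
KCL at the drain: ½ k_n (V_GS − V_th)² = (V_DD − V_GS)/R.
Let x = V_GS − 1.5. Then 7.92 x² + x − 9.4 = 0, giving x = 1.03 V (positive root), so V_GS = 2.53 V.
I_D = (V_DD − V_GS)/R = (10.9 − 2.53) / 43.4 = 0.193 mA.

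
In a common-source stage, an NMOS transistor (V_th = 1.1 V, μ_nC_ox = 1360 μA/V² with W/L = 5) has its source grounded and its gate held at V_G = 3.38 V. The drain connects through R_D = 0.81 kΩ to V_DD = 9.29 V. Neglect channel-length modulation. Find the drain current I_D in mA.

I_D = 10.5 mA

V_GS = V_G = 3.38 V, so V_ov = 3.38 − 1.1 = 2.28 V.
k_n = μ_nC_ox · (W/L) = 6.8 mA/V².
Assume saturation: I_D = ½ k_n V_ov² = 0.5 × 6.8 × 2.28² = 17.7 mA, giving V_DS = V_DD − I_D R_D = 9.29 − 17.7 × 0.81 = -5.03 V.
But -5.03 V < V_ov = 2.28 V, so the device is actually in triode.
In triode I_D = k_n[V_ov V_DS − ½ V_DS²] and I_D = (V_DD − V_DS)/R_D. Equating: 2.75 V_DS² − 13.56 V_DS + 9.29 = 0, giving V_DS = 0.823 V (the root below V_ov).
I_D = (9.29 − 0.823) / 0.81 = 10.5 mA.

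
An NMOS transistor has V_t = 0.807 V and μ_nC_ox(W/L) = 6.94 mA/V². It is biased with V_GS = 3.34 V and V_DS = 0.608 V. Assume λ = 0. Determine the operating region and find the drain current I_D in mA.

Triode; I_D = 9.41 mA

V_ov = V_GS − V_t = 3.34 − 0.807 = 2.53 V.
Since V_DS = 0.608 V < V_ov = 2.53 V, the device is in the triode region.
I_D = k_n [V_ov · V_DS − ½ V_DS²] = 6.94 × [2.53 × 0.608 − 0.5 × 0.608²] = 9.41 mA.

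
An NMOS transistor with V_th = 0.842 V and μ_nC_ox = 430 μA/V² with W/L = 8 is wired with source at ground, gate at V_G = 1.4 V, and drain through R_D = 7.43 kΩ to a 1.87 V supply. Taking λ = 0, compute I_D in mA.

I_D = 0.233 mA

V_GS = V_G = 1.4 V, so V_ov = 1.4 − 0.842 = 0.558 V.
k_n = μ_nC_ox · (W/L) = 3.44 mA/V².
Assume saturation: I_D = ½ k_n V_ov² = 0.5 × 3.44 × 0.558² = 0.536 mA, giving V_DS = V_DD − I_D R_D = 1.87 − 0.536 × 7.43 = -2.11 V.
But -2.11 V < V_ov = 0.558 V, so the device is actually in triode.
In triode I_D = k_n[V_ov V_DS − ½ V_DS²] and I_D = (V_DD − V_DS)/R_D. Equating: 12.8 V_DS² − 15.26 V_DS + 1.87 = 0, giving V_DS = 0.139 V (the root below V_ov).
I_D = (1.87 − 0.139) / 7.43 = 0.233 mA.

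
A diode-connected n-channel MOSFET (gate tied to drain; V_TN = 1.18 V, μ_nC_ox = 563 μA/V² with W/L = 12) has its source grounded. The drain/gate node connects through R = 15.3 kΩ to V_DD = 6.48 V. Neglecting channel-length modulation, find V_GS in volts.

V_GS = 1.49 V

With gate tied to drain, V_GS = V_DS ≥ V_GS − V_TN, so the device is in saturation.
k_n = μ_nC_ox · (W/L) = 6.756 mA/V².
KCL at the drain: ½ k_n (V_GS − V_TN)² = (V_DD − V_GS)/R.
Let x = V_GS − 1.18. Then 51.7 x² + x − 5.3 = 0, giving x = 0.311 V (positive root), so V_GS = 1.49 V.
I_D = (V_DD − V_GS)/R = (6.48 − 1.49) / 15.3 = 0.326 mA.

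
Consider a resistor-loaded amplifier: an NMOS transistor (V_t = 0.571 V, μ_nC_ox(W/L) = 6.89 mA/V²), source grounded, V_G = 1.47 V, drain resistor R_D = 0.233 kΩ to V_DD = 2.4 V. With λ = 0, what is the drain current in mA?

V_GS = V_G = 1.47 V, so V_ov = 1.47 − 0.571 = 0.899 V.
Assume saturation: I_D = ½ k_n V_ov² = 0.5 × 6.89 × 0.899² = 2.78 mA, giving V_DS = V_DD − I_D R_D = 2.4 − 2.78 × 0.233 = 1.75 V.
V_DS = 1.75 V ≥ V_ov = 0.899 V, confirming saturation.

I_D = 2.78 mA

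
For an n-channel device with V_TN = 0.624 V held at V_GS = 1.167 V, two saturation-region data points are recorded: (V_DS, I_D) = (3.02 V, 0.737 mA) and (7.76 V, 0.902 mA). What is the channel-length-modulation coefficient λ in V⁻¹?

λ = 0.0551 V⁻¹

With V_GS fixed, I_D ∝ (1 + λ V_DS) in saturation, so I_D2/I_D1 = (1 + λ V_DS2)/(1 + λ V_DS1).
0.902/0.737 = 1.224 = (1 + 7.76 λ)/(1 + 3.02 λ).
Solving: λ (I_D1 V_DS2 − I_D2 V_DS1) = I_D2 − I_D1, so λ = (0.902 − 0.737) / (0.737 × 7.76 − 0.902 × 3.02) = 0.165 / 3 = 0.0551 V⁻¹.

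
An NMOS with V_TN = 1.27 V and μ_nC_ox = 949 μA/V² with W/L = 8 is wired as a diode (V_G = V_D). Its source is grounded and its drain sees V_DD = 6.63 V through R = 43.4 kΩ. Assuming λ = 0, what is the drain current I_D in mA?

With gate tied to drain, V_GS = V_DS ≥ V_GS − V_TN, so the device is in saturation.
k_n = μ_nC_ox · (W/L) = 7.592 mA/V².
KCL at the drain: ½ k_n (V_GS − V_TN)² = (V_DD − V_GS)/R.
Let x = V_GS − 1.27. Then 165 x² + x − 5.36 = 0, giving x = 0.177 V (positive root), so V_GS = 1.45 V.
I_D = (V_DD − V_GS)/R = (6.63 − 1.45) / 43.4 = 0.119 mA.

I_D = 0.119 mA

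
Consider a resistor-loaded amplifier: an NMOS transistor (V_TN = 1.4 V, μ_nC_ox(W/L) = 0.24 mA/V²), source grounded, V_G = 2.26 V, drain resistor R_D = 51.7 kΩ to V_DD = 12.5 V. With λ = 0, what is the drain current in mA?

V_GS = V_G = 2.26 V, so V_ov = 2.26 − 1.4 = 0.86 V.
Assume saturation: I_D = ½ k_n V_ov² = 0.5 × 0.24 × 0.86² = 0.0888 mA, giving V_DS = V_DD − I_D R_D = 12.5 − 0.0888 × 51.7 = 7.91 V.
V_DS = 7.91 V ≥ V_ov = 0.86 V, confirming saturation.

I_D = 0.0888 mA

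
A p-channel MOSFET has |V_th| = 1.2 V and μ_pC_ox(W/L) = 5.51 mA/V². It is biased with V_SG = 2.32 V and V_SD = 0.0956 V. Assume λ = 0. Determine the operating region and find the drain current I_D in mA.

V_ov = V_SG − |V_th| = 2.32 − 1.2 = 1.12 V.
Since V_SD = 0.0956 V < V_ov = 1.12 V, the device is in the triode region.
I_D = k_p [V_ov · V_SD − ½ V_SD²] = 5.51 × [1.12 × 0.0956 − 0.5 × 0.0956²] = 0.565 mA.

Triode; I_D = 0.565 mA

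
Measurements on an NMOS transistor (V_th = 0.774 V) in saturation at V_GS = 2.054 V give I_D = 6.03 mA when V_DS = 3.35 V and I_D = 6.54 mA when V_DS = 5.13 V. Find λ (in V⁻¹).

With V_GS fixed, I_D ∝ (1 + λ V_DS) in saturation, so I_D2/I_D1 = (1 + λ V_DS2)/(1 + λ V_DS1).
6.54/6.03 = 1.085 = (1 + 5.13 λ)/(1 + 3.35 λ).
Solving: λ (I_D1 V_DS2 − I_D2 V_DS1) = I_D2 − I_D1, so λ = (6.54 − 6.03) / (6.03 × 5.13 − 6.54 × 3.35) = 0.51 / 9.02 = 0.0565 V⁻¹.

λ = 0.0565 V⁻¹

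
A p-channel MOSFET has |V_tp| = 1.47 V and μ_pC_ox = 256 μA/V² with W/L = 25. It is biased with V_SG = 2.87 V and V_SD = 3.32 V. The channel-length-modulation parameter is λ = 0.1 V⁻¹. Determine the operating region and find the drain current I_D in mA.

k_p = μ_pC_ox · (W/L) = 6.4 mA/V².
V_ov = V_SG − |V_tp| = 2.87 − 1.47 = 1.4 V.
Since V_SD = 3.32 V ≥ V_ov = 1.4 V, the device is in saturation.
I_D = ½ k_p V_ov² (1 + λ V_SD) = 0.5 × 6.4 × 1.4² × (1 + 0.1 × 3.32) = 8.35 mA.

Saturation; I_D = 8.35 mA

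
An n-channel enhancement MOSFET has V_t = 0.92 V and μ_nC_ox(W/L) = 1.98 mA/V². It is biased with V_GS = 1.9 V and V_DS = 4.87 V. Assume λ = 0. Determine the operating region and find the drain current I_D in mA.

Saturation; I_D = 0.951 mA

V_ov = V_GS − V_t = 1.9 − 0.92 = 0.98 V.
Since V_DS = 4.87 V ≥ V_ov = 0.98 V, the device is in saturation.
I_D = ½ k_n V_ov² = 0.5 × 1.98 × 0.98² = 0.951 mA.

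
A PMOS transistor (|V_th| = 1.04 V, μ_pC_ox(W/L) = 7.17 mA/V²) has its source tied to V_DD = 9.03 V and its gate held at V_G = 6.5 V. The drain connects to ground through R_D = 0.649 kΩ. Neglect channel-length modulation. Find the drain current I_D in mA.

V_SG = V_DD − V_G = 9.03 − 6.5 = 2.53 V, so V_ov = 2.53 − 1.04 = 1.49 V.
Assume saturation: I_D = ½ k_p V_ov² = 0.5 × 7.17 × 1.49² = 7.96 mA, giving V_SD = V_DD − I_D R_D = 9.03 − 7.96 × 0.649 = 3.86 V.
V_SD = 3.86 V ≥ V_ov = 1.49 V, confirming saturation.

I_D = 7.96 mA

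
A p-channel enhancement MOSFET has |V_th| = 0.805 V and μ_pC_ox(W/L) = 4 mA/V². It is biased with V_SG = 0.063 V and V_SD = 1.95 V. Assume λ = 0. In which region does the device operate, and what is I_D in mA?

V_SG = 0.063 V < |V_th| = 0.805 V, so the transistor is in cutoff.

Cutoff; I_D = 0 mA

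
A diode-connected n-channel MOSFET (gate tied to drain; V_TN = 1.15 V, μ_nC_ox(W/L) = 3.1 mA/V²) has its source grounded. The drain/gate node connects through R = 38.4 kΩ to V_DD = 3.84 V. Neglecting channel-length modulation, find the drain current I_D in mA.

With gate tied to drain, V_GS = V_DS ≥ V_GS − V_TN, so the device is in saturation.
KCL at the drain: ½ k_n (V_GS − V_TN)² = (V_DD − V_GS)/R.
Let x = V_GS − 1.15. Then 59.5 x² + x − 2.69 = 0, giving x = 0.204 V (positive root), so V_GS = 1.35 V.
I_D = (V_DD − V_GS)/R = (3.84 − 1.35) / 38.4 = 0.0647 mA.

I_D = 0.0647 mA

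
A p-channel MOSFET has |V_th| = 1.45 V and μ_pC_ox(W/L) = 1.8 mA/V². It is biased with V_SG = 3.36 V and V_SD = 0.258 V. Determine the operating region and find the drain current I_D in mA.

V_ov = V_SG − |V_th| = 3.36 − 1.45 = 1.91 V.
Since V_SD = 0.258 V < V_ov = 1.91 V, the device is in the triode region.
I_D = k_p [V_ov · V_SD − ½ V_SD²] = 1.8 × [1.91 × 0.258 − 0.5 × 0.258²] = 0.827 mA.

Triode; I_D = 0.827 mA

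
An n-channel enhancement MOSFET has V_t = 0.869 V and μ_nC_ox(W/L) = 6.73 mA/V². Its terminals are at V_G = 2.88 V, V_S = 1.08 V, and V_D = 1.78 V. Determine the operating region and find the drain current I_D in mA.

V_GS = V_G − V_S = 2.88 − 1.08 = 1.8 V; V_DS = V_D − V_S = 1.78 − 1.08 = 0.7 V.
V_ov = V_GS − V_t = 1.8 − 0.869 = 0.931 V.
Since V_DS = 0.7 V < V_ov = 0.931 V, the device is in the triode region.
I_D = k_n [V_ov · V_DS − ½ V_DS²] = 6.73 × [0.931 × 0.7 − 0.5 × 0.7²] = 2.74 mA.

Triode; I_D = 2.74 mA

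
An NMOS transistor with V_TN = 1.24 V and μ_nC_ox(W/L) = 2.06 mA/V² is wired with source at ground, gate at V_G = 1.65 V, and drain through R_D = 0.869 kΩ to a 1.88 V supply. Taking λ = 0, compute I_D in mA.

I_D = 0.173 mA

V_GS = V_G = 1.65 V, so V_ov = 1.65 − 1.24 = 0.41 V.
Assume saturation: I_D = ½ k_n V_ov² = 0.5 × 2.06 × 0.41² = 0.173 mA, giving V_DS = V_DD − I_D R_D = 1.88 − 0.173 × 0.869 = 1.73 V.
V_DS = 1.73 V ≥ V_ov = 0.41 V, confirming saturation.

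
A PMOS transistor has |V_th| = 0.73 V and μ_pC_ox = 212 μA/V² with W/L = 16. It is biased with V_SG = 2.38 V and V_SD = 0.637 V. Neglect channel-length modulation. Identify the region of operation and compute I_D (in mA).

Triode; I_D = 2.88 mA

k_p = μ_pC_ox · (W/L) = 3.392 mA/V².
V_ov = V_SG − |V_th| = 2.38 − 0.73 = 1.65 V.
Since V_SD = 0.637 V < V_ov = 1.65 V, the device is in the triode region.
I_D = k_p [V_ov · V_SD − ½ V_SD²] = 3.392 × [1.65 × 0.637 − 0.5 × 0.637²] = 2.88 mA.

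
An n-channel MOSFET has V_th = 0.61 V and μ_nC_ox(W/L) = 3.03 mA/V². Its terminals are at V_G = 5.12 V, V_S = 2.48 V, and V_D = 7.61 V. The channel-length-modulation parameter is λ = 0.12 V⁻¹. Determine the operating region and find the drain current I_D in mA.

Saturation; I_D = 10.1 mA

V_GS = V_G − V_S = 5.12 − 2.48 = 2.64 V; V_DS = V_D − V_S = 7.61 − 2.48 = 5.13 V.
V_ov = V_GS − V_th = 2.64 − 0.61 = 2.03 V.
Since V_DS = 5.13 V ≥ V_ov = 2.03 V, the device is in saturation.
I_D = ½ k_n V_ov² (1 + λ V_DS) = 0.5 × 3.03 × 2.03² × (1 + 0.12 × 5.13) = 10.1 mA.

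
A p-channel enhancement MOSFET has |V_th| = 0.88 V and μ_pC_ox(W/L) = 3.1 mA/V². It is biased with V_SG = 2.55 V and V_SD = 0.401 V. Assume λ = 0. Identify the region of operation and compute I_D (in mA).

Triode; I_D = 1.83 mA

V_ov = V_SG − |V_th| = 2.55 − 0.88 = 1.67 V.
Since V_SD = 0.401 V < V_ov = 1.67 V, the device is in the triode region.
I_D = k_p [V_ov · V_SD − ½ V_SD²] = 3.1 × [1.67 × 0.401 − 0.5 × 0.401²] = 1.83 mA.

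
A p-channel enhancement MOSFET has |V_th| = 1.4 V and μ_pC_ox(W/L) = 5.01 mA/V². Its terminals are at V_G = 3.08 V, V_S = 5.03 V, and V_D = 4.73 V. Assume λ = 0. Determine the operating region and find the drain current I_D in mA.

V_SG = V_S − V_G = 5.03 − 3.08 = 1.95 V; V_SD = V_S − V_D = 5.03 − 4.73 = 0.3 V.
V_ov = V_SG − |V_th| = 1.95 − 1.4 = 0.55 V.
Since V_SD = 0.3 V < V_ov = 0.55 V, the device is in the triode region.
I_D = k_p [V_ov · V_SD − ½ V_SD²] = 5.01 × [0.55 × 0.3 − 0.5 × 0.3²] = 0.601 mA.

Triode; I_D = 0.601 mA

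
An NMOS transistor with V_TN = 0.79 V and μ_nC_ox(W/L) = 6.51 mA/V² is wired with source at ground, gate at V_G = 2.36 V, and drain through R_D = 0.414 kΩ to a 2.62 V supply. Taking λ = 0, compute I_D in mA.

I_D = 4.90 mA

V_GS = V_G = 2.36 V, so V_ov = 2.36 − 0.79 = 1.57 V.
Assume saturation: I_D = ½ k_n V_ov² = 0.5 × 6.51 × 1.57² = 8.02 mA, giving V_DS = V_DD − I_D R_D = 2.62 − 8.02 × 0.414 = -0.702 V.
But -0.702 V < V_ov = 1.57 V, so the device is actually in triode.
In triode I_D = k_n[V_ov V_DS − ½ V_DS²] and I_D = (V_DD − V_DS)/R_D. Equating: 1.35 V_DS² − 5.231 V_DS + 2.62 = 0, giving V_DS = 0.591 V (the root below V_ov).
I_D = (2.62 − 0.591) / 0.414 = 4.9 mA.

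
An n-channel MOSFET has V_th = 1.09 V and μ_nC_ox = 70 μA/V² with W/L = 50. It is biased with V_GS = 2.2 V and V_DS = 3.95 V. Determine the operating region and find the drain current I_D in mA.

Saturation; I_D = 2.16 mA

k_n = μ_nC_ox · (W/L) = 3.5 mA/V².
V_ov = V_GS − V_th = 2.2 − 1.09 = 1.11 V.
Since V_DS = 3.95 V ≥ V_ov = 1.11 V, the device is in saturation.
I_D = ½ k_n V_ov² = 0.5 × 3.5 × 1.11² = 2.16 mA.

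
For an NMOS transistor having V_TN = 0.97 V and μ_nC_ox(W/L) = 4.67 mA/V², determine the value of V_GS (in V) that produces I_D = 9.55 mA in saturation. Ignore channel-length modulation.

In saturation I_D = ½ k_n (V_GS − V_TN)², so V_GS − V_TN = √(2 I_D / k_n) = √(2 × 9.55 / 4.67) = 2.02 V.
V_GS = 0.97 + 2.02 = 2.99 V.

V_GS = 2.99 V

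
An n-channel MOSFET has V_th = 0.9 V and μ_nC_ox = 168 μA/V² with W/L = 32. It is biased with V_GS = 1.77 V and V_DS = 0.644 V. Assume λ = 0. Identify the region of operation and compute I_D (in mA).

k_n = μ_nC_ox · (W/L) = 5.376 mA/V².
V_ov = V_GS − V_th = 1.77 − 0.9 = 0.87 V.
Since V_DS = 0.644 V < V_ov = 0.87 V, the device is in the triode region.
I_D = k_n [V_ov · V_DS − ½ V_DS²] = 5.376 × [0.87 × 0.644 − 0.5 × 0.644²] = 1.9 mA.

Triode; I_D = 1.90 mA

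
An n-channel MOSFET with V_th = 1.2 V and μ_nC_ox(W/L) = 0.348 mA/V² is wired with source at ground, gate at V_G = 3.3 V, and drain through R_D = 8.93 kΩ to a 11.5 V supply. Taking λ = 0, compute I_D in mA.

V_GS = V_G = 3.3 V, so V_ov = 3.3 − 1.2 = 2.1 V.
Assume saturation: I_D = ½ k_n V_ov² = 0.5 × 0.348 × 2.1² = 0.767 mA, giving V_DS = V_DD − I_D R_D = 11.5 − 0.767 × 8.93 = 4.65 V.
V_DS = 4.65 V ≥ V_ov = 2.1 V, confirming saturation.

I_D = 0.767 mA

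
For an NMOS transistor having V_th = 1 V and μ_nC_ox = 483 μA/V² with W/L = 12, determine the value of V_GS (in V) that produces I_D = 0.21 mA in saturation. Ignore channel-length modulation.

k_n = μ_nC_ox · (W/L) = 5.796 mA/V².
In saturation I_D = ½ k_n (V_GS − V_th)², so V_GS − V_th = √(2 I_D / k_n) = √(2 × 0.21 / 5.796) = 0.269 V.
V_GS = 1 + 0.269 = 1.27 V.

V_GS = 1.27 V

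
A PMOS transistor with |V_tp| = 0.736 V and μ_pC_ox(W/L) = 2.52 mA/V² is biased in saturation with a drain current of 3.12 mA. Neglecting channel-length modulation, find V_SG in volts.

In saturation I_D = ½ k_p (V_SG − |V_tp|)², so V_SG − |V_tp| = √(2 I_D / k_p) = √(2 × 3.12 / 2.52) = 1.57 V.
V_SG = 0.736 + 1.57 = 2.31 V.

V_SG = 2.31 V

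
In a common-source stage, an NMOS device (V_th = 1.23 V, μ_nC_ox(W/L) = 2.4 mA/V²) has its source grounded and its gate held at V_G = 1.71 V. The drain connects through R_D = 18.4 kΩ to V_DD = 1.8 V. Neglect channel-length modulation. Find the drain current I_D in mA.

V_GS = V_G = 1.71 V, so V_ov = 1.71 − 1.23 = 0.48 V.
Assume saturation: I_D = ½ k_n V_ov² = 0.5 × 2.4 × 0.48² = 0.276 mA, giving V_DS = V_DD − I_D R_D = 1.8 − 0.276 × 18.4 = -3.29 V.
But -3.29 V < V_ov = 0.48 V, so the device is actually in triode.
In triode I_D = k_n[V_ov V_DS − ½ V_DS²] and I_D = (V_DD − V_DS)/R_D. Equating: 22.1 V_DS² − 22.2 V_DS + 1.8 = 0, giving V_DS = 0.089 V (the root below V_ov).
I_D = (1.8 − 0.089) / 18.4 = 0.093 mA.

I_D = 0.0930 mA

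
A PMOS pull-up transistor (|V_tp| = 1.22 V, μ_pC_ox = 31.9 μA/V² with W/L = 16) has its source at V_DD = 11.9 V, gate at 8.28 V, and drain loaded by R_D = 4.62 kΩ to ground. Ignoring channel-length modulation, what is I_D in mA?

V_SG = V_DD − V_G = 11.9 − 8.28 = 3.62 V, so V_ov = 3.62 − 1.22 = 2.4 V.
k_p = μ_pC_ox · (W/L) = 0.5104 mA/V².
Assume saturation: I_D = ½ k_p V_ov² = 0.5 × 0.5104 × 2.4² = 1.47 mA, giving V_SD = V_DD − I_D R_D = 11.9 − 1.47 × 4.62 = 5.11 V.
V_SD = 5.11 V ≥ V_ov = 2.4 V, confirming saturation.

I_D = 1.47 mA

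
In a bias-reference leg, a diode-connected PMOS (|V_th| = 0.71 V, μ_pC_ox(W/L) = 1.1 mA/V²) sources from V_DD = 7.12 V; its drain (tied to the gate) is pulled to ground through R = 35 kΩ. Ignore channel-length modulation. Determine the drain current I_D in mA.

With gate tied to drain, V_SG = V_SD ≥ V_SG − |V_th|, so the device is in saturation.
KCL at the drain: ½ k_p (V_SG − |V_th|)² = (V_DD − V_SG)/R.
Let x = V_SG − 0.71. Then 19.2 x² + x − 6.41 = 0, giving x = 0.552 V (positive root), so V_SG = 1.26 V.
I_D = (V_DD − V_SG)/R = (7.12 − 1.26) / 35 = 0.167 mA.

I_D = 0.167 mA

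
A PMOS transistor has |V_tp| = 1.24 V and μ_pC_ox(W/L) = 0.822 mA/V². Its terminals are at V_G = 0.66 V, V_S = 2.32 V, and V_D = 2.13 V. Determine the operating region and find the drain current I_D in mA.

V_SG = V_S − V_G = 2.32 − 0.66 = 1.66 V; V_SD = V_S − V_D = 2.32 − 2.13 = 0.19 V.
V_ov = V_SG − |V_tp| = 1.66 − 1.24 = 0.42 V.
Since V_SD = 0.19 V < V_ov = 0.42 V, the device is in the triode region.
I_D = k_p [V_ov · V_SD − ½ V_SD²] = 0.822 × [0.42 × 0.19 − 0.5 × 0.19²] = 0.0508 mA.

Triode; I_D = 0.0508 mA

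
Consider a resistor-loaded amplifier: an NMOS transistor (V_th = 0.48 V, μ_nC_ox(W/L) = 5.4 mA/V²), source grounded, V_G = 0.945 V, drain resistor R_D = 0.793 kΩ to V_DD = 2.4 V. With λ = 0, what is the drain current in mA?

I_D = 0.584 mA

V_GS = V_G = 0.945 V, so V_ov = 0.945 − 0.48 = 0.465 V.
Assume saturation: I_D = ½ k_n V_ov² = 0.5 × 5.4 × 0.465² = 0.584 mA, giving V_DS = V_DD − I_D R_D = 2.4 − 0.584 × 0.793 = 1.94 V.
V_DS = 1.94 V ≥ V_ov = 0.465 V, confirming saturation.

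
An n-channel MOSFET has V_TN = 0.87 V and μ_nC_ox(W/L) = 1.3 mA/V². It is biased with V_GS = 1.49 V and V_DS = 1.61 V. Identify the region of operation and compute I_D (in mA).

V_ov = V_GS − V_TN = 1.49 − 0.87 = 0.62 V.
Since V_DS = 1.61 V ≥ V_ov = 0.62 V, the device is in saturation.
I_D = ½ k_n V_ov² = 0.5 × 1.3 × 0.62² = 0.25 mA.

Saturation; I_D = 0.250 mA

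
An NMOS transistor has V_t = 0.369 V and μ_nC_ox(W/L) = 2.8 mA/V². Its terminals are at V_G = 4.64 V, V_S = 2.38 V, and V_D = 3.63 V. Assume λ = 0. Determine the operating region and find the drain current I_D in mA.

V_GS = V_G − V_S = 4.64 − 2.38 = 2.26 V; V_DS = V_D − V_S = 3.63 − 2.38 = 1.25 V.
V_ov = V_GS − V_t = 2.26 − 0.369 = 1.89 V.
Since V_DS = 1.25 V < V_ov = 1.89 V, the device is in the triode region.
I_D = k_n [V_ov · V_DS − ½ V_DS²] = 2.8 × [1.89 × 1.25 − 0.5 × 1.25²] = 4.43 mA.

Triode; I_D = 4.43 mA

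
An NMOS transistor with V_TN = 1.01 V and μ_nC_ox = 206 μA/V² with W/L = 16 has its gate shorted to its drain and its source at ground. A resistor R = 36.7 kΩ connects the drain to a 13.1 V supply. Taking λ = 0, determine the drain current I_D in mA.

With gate tied to drain, V_GS = V_DS ≥ V_GS − V_TN, so the device is in saturation.
k_n = μ_nC_ox · (W/L) = 3.296 mA/V².
KCL at the drain: ½ k_n (V_GS − V_TN)² = (V_DD − V_GS)/R.
Let x = V_GS − 1.01. Then 60.5 x² + x − 12.09 = 0, giving x = 0.439 V (positive root), so V_GS = 1.45 V.
I_D = (V_DD − V_GS)/R = (13.1 − 1.45) / 36.7 = 0.317 mA.

I_D = 0.317 mA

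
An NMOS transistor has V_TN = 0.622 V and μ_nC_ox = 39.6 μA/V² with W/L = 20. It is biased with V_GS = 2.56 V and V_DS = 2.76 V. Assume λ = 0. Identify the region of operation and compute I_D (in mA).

Saturation; I_D = 1.49 mA

k_n = μ_nC_ox · (W/L) = 0.792 mA/V².
V_ov = V_GS − V_TN = 2.56 − 0.622 = 1.94 V.
Since V_DS = 2.76 V ≥ V_ov = 1.94 V, the device is in saturation.
I_D = ½ k_n V_ov² = 0.5 × 0.792 × 1.94² = 1.49 mA.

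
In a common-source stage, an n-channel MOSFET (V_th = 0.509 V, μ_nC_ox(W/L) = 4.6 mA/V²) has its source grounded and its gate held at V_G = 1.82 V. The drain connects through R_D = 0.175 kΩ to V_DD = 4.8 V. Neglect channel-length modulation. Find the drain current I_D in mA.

V_GS = V_G = 1.82 V, so V_ov = 1.82 − 0.509 = 1.31 V.
Assume saturation: I_D = ½ k_n V_ov² = 0.5 × 4.6 × 1.31² = 3.95 mA, giving V_DS = V_DD − I_D R_D = 4.8 − 3.95 × 0.175 = 4.11 V.
V_DS = 4.11 V ≥ V_ov = 1.31 V, confirming saturation.

I_D = 3.95 mA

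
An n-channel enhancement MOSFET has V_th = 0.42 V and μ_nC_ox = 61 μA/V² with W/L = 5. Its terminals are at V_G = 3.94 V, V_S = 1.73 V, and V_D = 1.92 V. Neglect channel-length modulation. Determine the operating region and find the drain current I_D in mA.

V_GS = V_G − V_S = 3.94 − 1.73 = 2.21 V; V_DS = V_D − V_S = 1.92 − 1.73 = 0.19 V.
k_n = μ_nC_ox · (W/L) = 0.305 mA/V².
V_ov = V_GS − V_th = 2.21 − 0.42 = 1.79 V.
Since V_DS = 0.19 V < V_ov = 1.79 V, the device is in the triode region.
I_D = k_n [V_ov · V_DS − ½ V_DS²] = 0.305 × [1.79 × 0.19 − 0.5 × 0.19²] = 0.0982 mA.

Triode; I_D = 0.0982 mA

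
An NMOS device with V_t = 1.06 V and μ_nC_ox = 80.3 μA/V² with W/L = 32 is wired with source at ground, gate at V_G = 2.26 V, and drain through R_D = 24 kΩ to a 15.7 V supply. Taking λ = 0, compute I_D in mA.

I_D = 0.645 mA

V_GS = V_G = 2.26 V, so V_ov = 2.26 − 1.06 = 1.2 V.
k_n = μ_nC_ox · (W/L) = 2.57 mA/V².
Assume saturation: I_D = ½ k_n V_ov² = 0.5 × 2.57 × 1.2² = 1.85 mA, giving V_DS = V_DD − I_D R_D = 15.7 − 1.85 × 24 = -28.7 V.
But -28.7 V < V_ov = 1.2 V, so the device is actually in triode.
In triode I_D = k_n[V_ov V_DS − ½ V_DS²] and I_D = (V_DD − V_DS)/R_D. Equating: 30.8 V_DS² − 75 V_DS + 15.7 = 0, giving V_DS = 0.231 V (the root below V_ov).
I_D = (15.7 − 0.231) / 24 = 0.645 mA.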